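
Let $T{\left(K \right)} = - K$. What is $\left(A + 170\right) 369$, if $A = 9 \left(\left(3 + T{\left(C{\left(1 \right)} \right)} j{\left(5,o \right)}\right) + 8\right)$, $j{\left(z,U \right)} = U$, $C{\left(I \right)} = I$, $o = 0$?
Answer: $99261$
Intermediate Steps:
$A = 99$ ($A = 9 \left(\left(3 + \left(-1\right) 1 \cdot 0\right) + 8\right) = 9 \left(\left(3 - 0\right) + 8\right) = 9 \left(\left(3 + 0\right) + 8\right) = 9 \left(3 + 8\right) = 9 \cdot 11 = 99$)
$\left(A + 170\right) 369 = \left(99 + 170\right) 369 = 269 \cdot 369 = 99261$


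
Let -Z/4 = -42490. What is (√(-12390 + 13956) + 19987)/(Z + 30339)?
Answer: 1817/18209 + 3*√174/200299 ≈ 0.099983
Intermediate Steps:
Z = 169960 (Z = -4*(-42490) = 169960)
(√(-12390 + 13956) + 19987)/(Z + 30339) = (√(-12390 + 13956) + 19987)/(169960 + 30339) = (√1566 + 19987)/200299 = (3*√174 + 19987)*(1/200299) = (19987 + 3*√174)*(1/200299) = 1817/18209 + 3*√174/200299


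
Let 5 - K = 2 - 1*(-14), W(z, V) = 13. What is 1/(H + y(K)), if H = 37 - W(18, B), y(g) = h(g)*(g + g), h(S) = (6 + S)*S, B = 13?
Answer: -1/1186 ≈ -0.00084317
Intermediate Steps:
h(S) = S*(6 + S)
K = -11 (K = 5 - (2 - 1*(-14)) = 5 - (2 + 14) = 5 - 1*16 = 5 - 16 = -11)
y(g) = 2*g**2*(6 + g) (y(g) = (g*(6 + g))*(g + g) = (g*(6 + g))*(2*g) = 2*g**2*(6 + g))
H = 24 (H = 37 - 1*13 = 37 - 13 = 24)
1/(H + y(K)) = 1/(24 + 2*(-11)**2*(6 - 11)) = 1/(24 + 2*121*(-5)) = 1/(24 - 1210) = 1/(-1186) = -1/1186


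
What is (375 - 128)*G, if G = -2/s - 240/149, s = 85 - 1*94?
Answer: -459914/1341 ≈ -342.96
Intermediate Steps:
s = -9 (s = 85 - 94 = -9)
G = -1862/1341 (G = -2/(-9) - 240/149 = -2*(-⅑) - 240*1/149 = 2/9 - 240/149 = -1862/1341 ≈ -1.3885)
(375 - 128)*G = (375 - 128)*(-1862/1341) = 247*(-1862/1341) = -459914/1341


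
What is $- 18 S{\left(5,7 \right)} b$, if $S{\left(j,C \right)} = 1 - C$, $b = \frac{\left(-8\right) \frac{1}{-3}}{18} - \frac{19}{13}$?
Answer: $- \frac{1844}{13} \approx -141.85$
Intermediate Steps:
$b = - \frac{461}{351}$ ($b = \left(-8\right) \left(- \frac{1}{3}\right) \frac{1}{18} - \frac{19}{13} = \frac{8}{3} \cdot \frac{1}{18} - \frac{19}{13} = \frac{4}{27} - \frac{19}{13} = - \frac{461}{351} \approx -1.3134$)
$- 18 S{\left(5,7 \right)} b = - 18 \left(1 - 7\right) \left(- \frac{461}{351}\right) = \left(-18\right) \left(-6\right) \left(- \frac{461}{351}\right) = 108 \left(- \frac{461}{351}\right) = - \frac{1844}{13}$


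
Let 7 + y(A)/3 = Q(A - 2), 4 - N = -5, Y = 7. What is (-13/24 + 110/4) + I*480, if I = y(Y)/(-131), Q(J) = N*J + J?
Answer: -1401323/3144 ≈ -445.71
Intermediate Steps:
N = 9 (N = 4 - 1*(-5) = 4 + 5 = 9)
Q(J) = 10*J (Q(J) = 9*J + J = 10*J)
y(A) = -81 + 30*A (y(A) = -21 + 3*(10*(A - 2)) = -21 + 3*(10*(-2 + A)) = -21 + 3*(-20 + 10*A) = -21 + (-60 + 30*A) = -81 + 30*A)
I = -129/131 (I = (-81 + 30*7)/(-131) = (-81 + 210)*(-1/131) = 129*(-1/131) = -129/131 ≈ -0.98473)
(-13/24 + 110/4) + I*480 = (-13/24 + 110/4) - 129/131*480 = (-13*1/24 + 110*(¼)) - 61920/131 = (-13/24 + 55/2) - 61920/131 = 647/24 - 61920/131 = -1401323/3144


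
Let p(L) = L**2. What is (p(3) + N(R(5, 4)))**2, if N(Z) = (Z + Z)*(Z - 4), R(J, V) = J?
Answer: 361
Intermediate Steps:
N(Z) = 2*Z*(-4 + Z) (N(Z) = (2*Z)*(-4 + Z) = 2*Z*(-4 + Z))
(p(3) + N(R(5, 4)))**2 = (3**2 + 2*5*(-4 + 5))**2 = (9 + 2*5*1)**2 = (9 + 10)**2 = 19**2 = 361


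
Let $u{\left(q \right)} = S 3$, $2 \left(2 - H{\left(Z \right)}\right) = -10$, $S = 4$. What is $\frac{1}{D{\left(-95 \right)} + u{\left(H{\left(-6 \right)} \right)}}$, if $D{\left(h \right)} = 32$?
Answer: $\frac{1}{44} \approx 0.022727$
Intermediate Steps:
$H{\left(Z \right)} = 7$ ($H{\left(Z \right)} = 2 - -5 = 2 + 5 = 7$)
$u{\left(q \right)} = 12$ ($u{\left(q \right)} = 4 \cdot 3 = 12$)
$\frac{1}{D{\left(-95 \right)} + u{\left(H{\left(-6 \right)} \right)}} = \frac{1}{32 + 12} = \frac{1}{44}$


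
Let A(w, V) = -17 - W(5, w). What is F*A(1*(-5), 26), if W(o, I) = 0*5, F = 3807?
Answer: -64719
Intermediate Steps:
W(o, I) = 0
A(w, V) = -17 (A(w, V) = -17 - 1*0 = -17 + 0 = -17)
F*A(1*(-5), 26) = 3807*(-17) = -64719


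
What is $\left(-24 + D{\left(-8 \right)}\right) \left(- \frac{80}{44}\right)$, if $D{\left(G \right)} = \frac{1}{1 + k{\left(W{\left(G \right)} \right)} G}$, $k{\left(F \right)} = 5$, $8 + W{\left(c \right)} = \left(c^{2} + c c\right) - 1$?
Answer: $\frac{18740}{429} \approx 43.683$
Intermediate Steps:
$W{\left(c \right)} = -9 + 2 c^{2}$ ($W{\left(c \right)} = -8 - \left(1 - c^{2} - c c\right) = -8 + \left(\left(c^{2} + c^{2}\right) - 1\right) = -8 + \left(2 c^{2} - 1\right) = -8 + \left(-1 + 2 c^{2}\right) = -9 + 2 c^{2}$)
$D{\left(G \right)} = \frac{1}{1 + 5 G}$
$\left(-24 + D{\left(-8 \right)}\right) \left(- \frac{80}{44}\right) = \left(-24 + \frac{1}{1 + 5 \left(-8\right)}\right) \left(- \frac{80}{44}\right) = \left(-24 + \frac{1}{1 - 40}\right) \left(\left(-80\right) \frac{1}{44}\right) = \left(-24 + \frac{1}{-39}\right) \left(- \frac{20}{11}\right) = \left(-24 - \frac{1}{39}\right) \left(- \frac{20}{11}\right) = \left(- \frac{937}{39}\right) \left(- \frac{20}{11}\right) = \frac{18740}{429}$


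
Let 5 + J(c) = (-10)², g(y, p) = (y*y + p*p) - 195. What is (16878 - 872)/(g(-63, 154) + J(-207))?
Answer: 16006/27585 ≈ 0.58024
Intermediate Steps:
g(y, p) = -195 + p² + y² (g(y, p) = (y² + p²) - 195 = (p² + y²) - 195 = -195 + p² + y²)
J(c) = 95 (J(c) = -5 + (-10)² = -5 + 100 = 95)
(16878 - 872)/(g(-63, 154) + J(-207)) = (16878 - 872)/((-195 + 154² + (-63)²) + 95) = 16006/((-195 + 23716 + 3969) + 95) = 16006/(27490 + 95) = 16006/27585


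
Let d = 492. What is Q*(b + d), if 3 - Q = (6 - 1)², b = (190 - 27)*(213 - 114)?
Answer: -365838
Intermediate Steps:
b = 16137 (b = 163*99 = 16137)
Q = -22 (Q = 3 - (6 - 1)² = 3 - 1*5² = 3 - 1*25 = 3 - 25 = -22)
Q*(b + d) = -22*(16137 + 492) = -22*16629 = -365838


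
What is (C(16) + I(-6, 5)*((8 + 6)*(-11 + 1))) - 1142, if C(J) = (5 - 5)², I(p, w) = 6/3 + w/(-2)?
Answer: -1072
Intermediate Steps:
I(p, w) = 2 - w/2 (I(p, w) = 6*(⅓) + w*(-½) = 2 - w/2)
C(J) = 0 (C(J) = 0² = 0)
(C(16) + I(-6, 5)*((8 + 6)*(-11 + 1))) - 1142 = (0 + (2 - ½*5)*((8 + 6)*(-11 + 1))) - 1142 = (0 + (2 - 5/2)*(14*(-10))) - 1142 = (0 - ½*(-140)) - 1142 = (0 + 70) - 1142 = 70 - 1142 = -1072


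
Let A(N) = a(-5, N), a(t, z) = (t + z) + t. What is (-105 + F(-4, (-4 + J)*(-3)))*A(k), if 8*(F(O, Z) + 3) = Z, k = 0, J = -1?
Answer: 4245/4 ≈ 1061.3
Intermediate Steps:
F(O, Z) = -3 + Z/8
a(t, z) = z + 2*t
A(N) = -10 + N (A(N) = N + 2*(-5) = N - 10 = -10 + N)
(-105 + F(-4, (-4 + J)*(-3)))*A(k) = (-105 + (-3 + ((-4 - 1)*(-3))/8))*(-10 + 0) = (-105 + (-3 + (-5*(-3))/8))*(-10) = (-105 + (-3 + (⅛)*15))*(-10) = (-105 + (-3 + 15/8))*(-10) = (-105 - 9/8)*(-10) = -849/8*(-10) = 4245/4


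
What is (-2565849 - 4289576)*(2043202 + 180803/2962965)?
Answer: -8300461107555495305/592593 ≈ -1.4007e+13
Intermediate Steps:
(-2565849 - 4289576)*(2043202 + 180803/2962965) = -6855425*(2043202 + 180803*(1/2962965)) = -6855425*(2043202 + 180803/2962965) = -6855425*6053936194733/2962965 = -8300461107555495305/592593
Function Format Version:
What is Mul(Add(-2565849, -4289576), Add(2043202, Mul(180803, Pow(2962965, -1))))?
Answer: Rational(-8300461107555495305, 592593) ≈ -1.4007e+13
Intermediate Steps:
Mul(Add(-2565849, -4289576), Add(2043202, Mul(180803, Pow(2962965, -1)))) = Mul(-6855425, Add(2043202, Mul(180803, Rational(1, 2962965)))) = Mul(-6855425, Add(2043202, Rational(180803, 2962965))) = Mul(-6855425, Rational(6053936194733, 2962965)) = Rational(-8300461107555495305, 592593)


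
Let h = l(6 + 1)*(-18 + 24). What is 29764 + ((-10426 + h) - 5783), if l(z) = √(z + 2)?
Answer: 13573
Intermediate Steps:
l(z) = √(2 + z)
h = 18 (h = √(2 + (6 + 1))*(-18 + 24) = √(2 + 7)*6 = √9*6 = 3*6 = 18)
29764 + ((-10426 + h) - 5783) = 29764 + ((-10426 + 18) - 5783) = 29764 + (-10408 - 5783) = 29764 - 16191 = 13573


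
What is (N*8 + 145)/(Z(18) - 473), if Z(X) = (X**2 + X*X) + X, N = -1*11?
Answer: 57/193 ≈ 0.29534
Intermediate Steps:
N = -11
Z(X) = X + 2*X**2 (Z(X) = (X**2 + X**2) + X = 2*X**2 + X = X + 2*X**2)
(N*8 + 145)/(Z(18) - 473) = (-11*8 + 145)/(18*(1 + 2*18) - 473) = (-88 + 145)/(18*(1 + 36) - 473) = 57/(18*37 - 473) = 57/(666 - 473) = 57/193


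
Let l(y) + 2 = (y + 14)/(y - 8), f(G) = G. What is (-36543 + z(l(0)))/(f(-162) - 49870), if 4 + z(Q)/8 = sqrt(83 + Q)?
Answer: 36575/50032 - sqrt(317)/12508 ≈ 0.72961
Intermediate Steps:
l(y) = -2 + (14 + y)/(-8 + y) (l(y) = -2 + (y + 14)/(y - 8) = -2 + (14 + y)/(-8 + y))
z(Q) = -32 + 8*sqrt(83 + Q)
(-36543 + z(l(0)))/(f(-162) - 49870) = (-36543 + (-32 + 8*sqrt(83 + (30 - 1*0)/(-8 + 0))))/(-162 - 49870) = (-36543 + (-32 + 8*sqrt(83 + (30 + 0)/(-8))))/(-50032) = (-36543 + (-32 + 8*sqrt(83 - 1/8*30)))*(-1/50032) = (-36543 + (-32 + 8*sqrt(83 - 15/4)))*(-1/50032) = (-36543 + (-32 + 8*sqrt(317/4)))*(-1/50032) = (-36543 + (-32 + 8*(sqrt(317)/2)))*(-1/50032) = (-36543 + (-32 + 4*sqrt(317)))*(-1/50032) = (-36575 + 4*sqrt(317))*(-1/50032) = 36575/50032 - sqrt(317)/12508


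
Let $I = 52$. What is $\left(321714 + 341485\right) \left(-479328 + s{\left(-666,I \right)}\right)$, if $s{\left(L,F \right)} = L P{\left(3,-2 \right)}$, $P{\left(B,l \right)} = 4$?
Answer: $-319656612408$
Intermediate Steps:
$s{\left(L,F \right)} = 4 L$ ($s{\left(L,F \right)} = L 4 = 4 L$)
$\left(321714 + 341485\right) \left(-479328 + s{\left(-666,I \right)}\right) = \left(321714 + 341485\right) \left(-479328 + 4 \left(-666\right)\right) = 663199 \left(-479328 - 2664\right) = 663199 \left(-481992\right) = -319656612408$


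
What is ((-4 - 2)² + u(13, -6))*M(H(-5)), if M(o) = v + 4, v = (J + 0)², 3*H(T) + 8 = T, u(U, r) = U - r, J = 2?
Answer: 440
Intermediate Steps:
H(T) = -8/3 + T/3
v = 4 (v = (2 + 0)² = 2² = 4)
M(o) = 8 (M(o) = 4 + 4 = 8)
((-4 - 2)² + u(13, -6))*M(H(-5)) = ((-4 - 2)² + (13 - 1*(-6)))*8 = ((-6)² + (13 + 6))*8 = (36 + 19)*8 = 55*8 = 440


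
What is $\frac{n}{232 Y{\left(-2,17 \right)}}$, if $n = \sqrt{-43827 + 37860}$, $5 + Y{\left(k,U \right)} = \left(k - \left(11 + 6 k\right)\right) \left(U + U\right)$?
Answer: $- \frac{i \sqrt{663}}{3016} \approx - 0.0085374 i$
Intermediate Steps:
$Y{\left(k,U \right)} = -5 + 2 U \left(-11 - 5 k\right)$ ($Y{\left(k,U \right)} = -5 + \left(k - \left(11 + 6 k\right)\right) \left(U + U\right) = -5 + \left(k - \left(11 + 6 k\right)\right) 2 U = -5 + \left(-11 - 5 k\right) 2 U = -5 + 2 U \left(-11 - 5 k\right)$)
$n = 3 i \sqrt{663}$ ($n = \sqrt{-5967} = 3 i \sqrt{663} \approx 77.246 i$)
$\frac{n}{232 Y{\left(-2,17 \right)}} = \frac{3 i \sqrt{663}}{232 \left(-5 - 374 - 170 \left(-2\right)\right)} = \frac{3 i \sqrt{663}}{232 \left(-5 - 374 + 340\right)} = \frac{3 i \sqrt{663}}{232 \left(-39\right)} = \frac{3 i \sqrt{663}}{-9048} = 3 i \sqrt{663} \left(- \frac{1}{9048}\right) = - \frac{i \sqrt{663}}{3016}$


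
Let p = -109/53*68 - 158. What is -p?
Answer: 15786/53 ≈ 297.85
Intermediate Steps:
p = -15786/53 (p = -109*1/53*68 - 158 = -109/53*68 - 158 = -7412/53 - 158 = -15786/53 ≈ -297.85)
-p = -1*(-15786/53) = 15786/53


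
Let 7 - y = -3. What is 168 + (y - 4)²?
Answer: 204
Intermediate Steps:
y = 10 (y = 7 - 1*(-3) = 7 + 3 = 10)
168 + (y - 4)² = 168 + (10 - 4)² = 168 + 6² = 168 + 36 = 204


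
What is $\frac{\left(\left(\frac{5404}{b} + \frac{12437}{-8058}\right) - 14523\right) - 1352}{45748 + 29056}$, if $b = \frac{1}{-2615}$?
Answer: $- \frac{113999237867}{602770632} \approx -189.13$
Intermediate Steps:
$b = - \frac{1}{2615} \approx -0.00038241$
$\frac{\left(\left(\frac{5404}{b} + \frac{12437}{-8058}\right) - 14523\right) - 1352}{45748 + 29056} = \frac{\left(\left(\frac{5404}{- \frac{1}{2615}} + \frac{12437}{-8058}\right) - 14523\right) - 1352}{45748 + 29056} = \frac{\left(\left(5404 \left(-2615\right) + 12437 \left(- \frac{1}{8058}\right)\right) - 14523\right) - 1352}{74804} = \left(\left(\left(-14131460 - \frac{12437}{8058}\right) - 14523\right) - 1352\right) \frac{1}{74804} = \left(\left(- \frac{113871317117}{8058} - 14523\right) - 1352\right) \frac{1}{74804} = \left(- \frac{113988343451}{8058} - 1352\right) \frac{1}{74804} = \left(- \frac{113999237867}{8058}\right) \frac{1}{74804} = - \frac{113999237867}{602770632}$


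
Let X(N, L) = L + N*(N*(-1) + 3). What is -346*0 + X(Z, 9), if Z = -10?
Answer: -121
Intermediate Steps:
X(N, L) = L + N*(3 - N) (X(N, L) = L + N*(-N + 3) = L + N*(3 - N))
-346*0 + X(Z, 9) = -346*0 + (9 - 1*(-10)**2 + 3*(-10)) = 0 + (9 - 1*100 - 30) = 0 + (9 - 100 - 30) = 0 - 121 = -121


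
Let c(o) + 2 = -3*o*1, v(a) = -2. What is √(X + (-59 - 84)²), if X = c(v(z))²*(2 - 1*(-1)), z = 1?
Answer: √20497 ≈ 143.17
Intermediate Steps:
c(o) = -2 - 3*o (c(o) = -2 - 3*o*1 = -2 - 3*o)
X = 48 (X = (-2 - 3*(-2))²*(2 - 1*(-1)) = (-2 + 6)²*(2 + 1) = 4²*3 = 16*3 = 48)
√(X + (-59 - 84)²) = √(48 + (-59 - 84)²) = √(48 + (-143)²) = √(48 + 20449) = √20497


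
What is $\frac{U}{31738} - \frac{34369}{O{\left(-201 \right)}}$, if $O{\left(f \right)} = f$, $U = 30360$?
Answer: $\frac{548452841}{3189669} \approx 171.95$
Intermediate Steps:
$\frac{U}{31738} - \frac{34369}{O{\left(-201 \right)}} = \frac{30360}{31738} - \frac{34369}{-201} = 30360 \cdot \frac{1}{31738} - - \frac{34369}{201} = \frac{15180}{15869} + \frac{34369}{201} = \frac{548452841}{3189669}$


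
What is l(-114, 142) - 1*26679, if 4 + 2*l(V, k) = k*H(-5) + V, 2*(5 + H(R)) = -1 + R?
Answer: -27306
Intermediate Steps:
H(R) = -11/2 + R/2 (H(R) = -5 + (-1 + R)/2 = -5 + (-1/2 + R/2) = -11/2 + R/2)
l(V, k) = -2 + V/2 - 4*k (l(V, k) = -2 + (k*(-11/2 + (1/2)*(-5)) + V)/2 = -2 + (k*(-11/2 - 5/2) + V)/2 = -2 + (k*(-8) + V)/2 = -2 + (-8*k + V)/2 = -2 + (V - 8*k)/2 = -2 + (V/2 - 4*k) = -2 + V/2 - 4*k)
l(-114, 142) - 1*26679 = (-2 + (1/2)*(-114) - 4*142) - 1*26679 = (-2 - 57 - 568) - 26679 = -627 - 26679 = -27306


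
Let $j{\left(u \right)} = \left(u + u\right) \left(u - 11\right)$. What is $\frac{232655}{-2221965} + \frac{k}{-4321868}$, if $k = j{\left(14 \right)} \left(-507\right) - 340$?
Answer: $- \frac{45505984301}{480151971531} \approx -0.094774$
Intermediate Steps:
$j{\left(u \right)} = 2 u \left(-11 + u\right)$
$k = -42928$ ($k = 2 \cdot 14 \left(-11 + 14\right) \left(-507\right) - 340 = 2 \cdot 14 \cdot 3 \left(-507\right) - 340 = 84 \left(-507\right) - 340 = -42588 - 340 = -42928$)
$\frac{232655}{-2221965} + \frac{k}{-4321868} = \frac{232655}{-2221965} - \frac{42928}{-4321868} = 232655 \left(- \frac{1}{2221965}\right) - - \frac{10732}{1080467} = - \frac{46531}{444393} + \frac{10732}{1080467} = - \frac{45505984301}{480151971531}$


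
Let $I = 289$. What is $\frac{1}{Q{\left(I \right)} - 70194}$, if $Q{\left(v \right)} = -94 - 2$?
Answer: $- \frac{1}{70290} \approx -1.4227 \cdot 10^{-5}$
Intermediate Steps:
$Q{\left(v \right)} = -96$ ($Q{\left(v \right)} = -94 - 2 = -96$)
$\frac{1}{Q{\left(I \right)} - 70194} = \frac{1}{-96 - 70194} = \frac{1}{-70290} = - \frac{1}{70290}$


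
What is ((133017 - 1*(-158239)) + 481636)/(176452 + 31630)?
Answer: 386446/104041 ≈ 3.7144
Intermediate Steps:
((133017 - 1*(-158239)) + 481636)/(176452 + 31630) = ((133017 + 158239) + 481636)/208082 = (291256 + 481636)*(1/208082) = 772892*(1/208082) = 386446/104041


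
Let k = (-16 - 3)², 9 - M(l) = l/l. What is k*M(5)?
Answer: 2888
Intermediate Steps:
M(l) = 8 (M(l) = 9 - l/l = 9 - 1*1 = 9 - 1 = 8)
k = 361 (k = (-19)² = 361)
k*M(5) = 361*8 = 2888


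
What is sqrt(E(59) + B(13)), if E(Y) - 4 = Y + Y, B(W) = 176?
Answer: sqrt(298) ≈ 17.263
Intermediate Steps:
E(Y) = 4 + 2*Y (E(Y) = 4 + (Y + Y) = 4 + 2*Y)
sqrt(E(59) + B(13)) = sqrt((4 + 2*59) + 176) = sqrt((4 + 118) + 176) = sqrt(122 + 176) = sqrt(298)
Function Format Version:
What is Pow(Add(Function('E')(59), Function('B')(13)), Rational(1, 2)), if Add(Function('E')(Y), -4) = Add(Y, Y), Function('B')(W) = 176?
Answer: Pow(298, Rational(1, 2)) ≈ 17.263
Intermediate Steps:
Function('E')(Y) = Add(4, Mul(2, Y)) (Function('E')(Y) = Add(4, Add(Y, Y)) = Add(4, Mul(2, Y)))
Pow(Add(Function('E')(59), Function('B')(13)), Rational(1, 2)) = Pow(Add(Add(4, Mul(2, 59)), 176), Rational(1, 2)) = Pow(Add(Add(4, 118), 176), Rational(1, 2)) = Pow(Add(122, 176), Rational(1, 2)) = Pow(298, Rational(1, 2))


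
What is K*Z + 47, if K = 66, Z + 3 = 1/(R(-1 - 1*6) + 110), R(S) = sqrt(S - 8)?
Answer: (-151*sqrt(15) + 16544*I)/(sqrt(15) - 110*I) ≈ -150.4 - 0.021099*I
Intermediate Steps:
R(S) = sqrt(-8 + S)
Z = -3 + 1/(110 + I*sqrt(15)) (Z = -3 + 1/(sqrt(-8 + (-1 - 1*6)) + 110) = -3 + 1/(sqrt(-8 + (-1 - 6)) + 110) = -3 + 1/(sqrt(-8 - 7) + 110) = -3 + 1/(sqrt(-15) + 110) = -3 + 1/(I*sqrt(15) + 110) = -3 + 1/(110 + I*sqrt(15)) ≈ -2.9909 - 0.00031968*I)
K*Z + 47 = 66*((-3*sqrt(15) + 329*I)/(sqrt(15) - 110*I)) + 47 = 66*(-3*sqrt(15) + 329*I)/(sqrt(15) - 110*I) + 47 = 47 + 66*(-3*sqrt(15) + 329*I)/(sqrt(15) - 110*I)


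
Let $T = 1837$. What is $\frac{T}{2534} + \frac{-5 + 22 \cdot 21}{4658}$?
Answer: $\frac{2428696}{2950843} \approx 0.82305$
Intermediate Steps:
$\frac{T}{2534} + \frac{-5 + 22 \cdot 21}{4658} = \frac{1837}{2534} + \frac{-5 + 22 \cdot 21}{4658} = 1837 \cdot \frac{1}{2534} + \left(-5 + 462\right) \frac{1}{4658} = \frac{1837}{2534} + 457 \cdot \frac{1}{4658} = \frac{1837}{2534} + \frac{457}{4658} = \frac{2428696}{2950843}$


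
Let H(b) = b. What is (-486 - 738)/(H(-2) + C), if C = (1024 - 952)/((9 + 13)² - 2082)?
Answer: 488988/817 ≈ 598.52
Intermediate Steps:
C = -36/799 (C = 72/(22² - 2082) = 72/(484 - 2082) = 72/(-1598) = 72*(-1/1598) = -36/799 ≈ -0.045056)
(-486 - 738)/(H(-2) + C) = (-486 - 738)/(-2 - 36/799) = -1224/(-1634/799) = -1224*(-799/1634) = 488988/817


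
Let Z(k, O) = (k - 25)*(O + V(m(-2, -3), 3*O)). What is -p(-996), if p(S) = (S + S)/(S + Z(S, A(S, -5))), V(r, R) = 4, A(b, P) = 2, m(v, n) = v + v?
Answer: -332/1187 ≈ -0.27970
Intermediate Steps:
m(v, n) = 2*v
Z(k, O) = (-25 + k)*(4 + O) (Z(k, O) = (k - 25)*(O + 4) = (-25 + k)*(4 + O))
p(S) = 2*S/(-150 + 7*S) (p(S) = (S + S)/(S + (-100 - 25*2 + 4*S + 2*S)) = (2*S)/(S + (-100 - 50 + 4*S + 2*S)) = (2*S)/(S + (-150 + 6*S)) = (2*S)/(-150 + 7*S) = 2*S/(-150 + 7*S))
-p(-996) = -2*(-996)/(-150 + 7*(-996)) = -2*(-996)/(-150 - 6972) = -2*(-996)/(-7122) = -2*(-996)*(-1)/7122 = -1*332/1187 = -332/1187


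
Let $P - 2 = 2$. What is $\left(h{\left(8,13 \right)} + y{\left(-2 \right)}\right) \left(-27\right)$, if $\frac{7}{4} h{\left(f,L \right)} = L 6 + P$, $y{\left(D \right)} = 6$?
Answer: $- \frac{9990}{7} \approx -1427.1$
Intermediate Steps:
$P = 4$ ($P = 2 + 2 = 4$)
$h{\left(f,L \right)} = \frac{16}{7} + \frac{24 L}{7}$ ($h{\left(f,L \right)} = \frac{4 \left(L 6 + 4\right)}{7} = \frac{4 \left(6 L + 4\right)}{7} = \frac{4 \left(4 + 6 L\right)}{7} = \frac{16}{7} + \frac{24 L}{7}$)
$\left(h{\left(8,13 \right)} + y{\left(-2 \right)}\right) \left(-27\right) = \left(\left(\frac{16}{7} + \frac{24}{7} \cdot 13\right) + 6\right) \left(-27\right) = \left(\left(\frac{16}{7} + \frac{312}{7}\right) + 6\right) \left(-27\right) = \left(\frac{328}{7} + 6\right) \left(-27\right) = \frac{370}{7} \left(-27\right) = - \frac{9990}{7}$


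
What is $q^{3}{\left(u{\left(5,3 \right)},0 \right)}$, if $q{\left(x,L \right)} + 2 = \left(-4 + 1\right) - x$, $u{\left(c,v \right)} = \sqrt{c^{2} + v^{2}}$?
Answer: $- \left(5 + \sqrt{34}\right)^{3} \approx -1270.6$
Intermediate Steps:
$q{\left(x,L \right)} = -5 - x$ ($q{\left(x,L \right)} = -2 - \left(3 + x\right) = -5 - x$)
$q^{3}{\left(u{\left(5,3 \right)},0 \right)} = \left(-5 - \sqrt{5^{2} + 3^{2}}\right)^{3} = \left(-5 - \sqrt{25 + 9}\right)^{3} = \left(-5 - \sqrt{34}\right)^{3}$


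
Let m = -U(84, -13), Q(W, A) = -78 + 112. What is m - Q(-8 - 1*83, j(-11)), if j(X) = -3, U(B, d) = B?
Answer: -118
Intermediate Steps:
Q(W, A) = 34
m = -84 (m = -1*84 = -84)
m - Q(-8 - 1*83, j(-11)) = -84 - 1*34 = -84 - 34 = -118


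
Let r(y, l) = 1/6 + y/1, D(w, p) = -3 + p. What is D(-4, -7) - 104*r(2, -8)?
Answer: -706/3 ≈ -235.33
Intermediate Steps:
r(y, l) = ⅙ + y (r(y, l) = 1*(⅙) + y*1 = ⅙ + y)
D(-4, -7) - 104*r(2, -8) = (-3 - 7) - 104*(⅙ + 2) = -10 - 104*13/6 = -10 - 676/3 = -706/3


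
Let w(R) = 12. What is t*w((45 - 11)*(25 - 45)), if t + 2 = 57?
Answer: 660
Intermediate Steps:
t = 55 (t = -2 + 57 = 55)
t*w((45 - 11)*(25 - 45)) = 55*12 = 660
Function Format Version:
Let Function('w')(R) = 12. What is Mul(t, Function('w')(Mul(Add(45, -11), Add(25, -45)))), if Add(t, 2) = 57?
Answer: 660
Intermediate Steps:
t = 55 (t = Add(-2, 57) = 55)
Mul(t, Function('w')(Mul(Add(45, -11), Add(25, -45)))) = Mul(55, 12) = 660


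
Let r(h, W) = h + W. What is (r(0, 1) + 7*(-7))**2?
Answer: 2304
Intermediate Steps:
r(h, W) = W + h
(r(0, 1) + 7*(-7))**2 = ((1 + 0) + 7*(-7))**2 = (1 - 49)**2 = (-48)**2 = 2304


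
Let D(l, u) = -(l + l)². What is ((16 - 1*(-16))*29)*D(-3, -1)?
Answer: -33408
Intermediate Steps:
D(l, u) = -4*l² (D(l, u) = -(2*l)² = -4*l²)
((16 - 1*(-16))*29)*D(-3, -1) = ((16 - 1*(-16))*29)*(-4*(-3)²) = ((16 + 16)*29)*(-4*9) = (32*29)*(-36) = 928*(-36) = -33408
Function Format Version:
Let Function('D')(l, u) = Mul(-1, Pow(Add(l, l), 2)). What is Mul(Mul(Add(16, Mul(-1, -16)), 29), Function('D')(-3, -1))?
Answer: -33408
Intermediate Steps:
Function('D')(l, u) = Mul(-4, Pow(l, 2)) (Function('D')(l, u) = Mul(-1, Pow(Mul(2, l), 2)) = Mul(-1, Mul(4, Pow(l, 2))) = Mul(-4, Pow(l, 2)))
Mul(Mul(Add(16, Mul(-1, -16)), 29), Function('D')(-3, -1)) = Mul(Mul(Add(16, Mul(-1, -16)), 29), Mul(-4, Pow(-3, 2))) = Mul(Mul(Add(16, 16), 29), Mul(-4, 9)) = Mul(Mul(32, 29), -36) = Mul(928, -36) = -33408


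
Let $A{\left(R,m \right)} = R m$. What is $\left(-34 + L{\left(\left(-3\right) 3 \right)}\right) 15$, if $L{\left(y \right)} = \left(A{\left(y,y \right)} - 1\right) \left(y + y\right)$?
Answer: $-22110$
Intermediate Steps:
$L{\left(y \right)} = 2 y \left(-1 + y^{2}\right)$ ($L{\left(y \right)} = \left(y y - 1\right) \left(y + y\right) = \left(y^{2} - 1\right) 2 y = \left(-1 + y^{2}\right) 2 y = 2 y \left(-1 + y^{2}\right)$)
$\left(-34 + L{\left(\left(-3\right) 3 \right)}\right) 15 = \left(-34 + 2 \left(\left(-3\right) 3\right) \left(-1 + \left(\left(-3\right) 3\right)^{2}\right)\right) 15 = \left(-34 + 2 \left(-9\right) \left(-1 + \left(-9\right)^{2}\right)\right) 15 = \left(-34 + 2 \left(-9\right) \left(-1 + 81\right)\right) 15 = \left(-34 + 2 \left(-9\right) 80\right) 15 = \left(-34 - 1440\right) 15 = \left(-1474\right) 15 = -22110$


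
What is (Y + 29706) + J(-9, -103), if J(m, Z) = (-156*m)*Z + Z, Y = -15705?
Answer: -130714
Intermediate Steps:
J(m, Z) = Z - 156*Z*m (J(m, Z) = -156*Z*m + Z = Z - 156*Z*m)
(Y + 29706) + J(-9, -103) = (-15705 + 29706) - 103*(1 - 156*(-9)) = 14001 - 103*(1 + 1404) = 14001 - 103*1405 = 14001 - 144715 = -130714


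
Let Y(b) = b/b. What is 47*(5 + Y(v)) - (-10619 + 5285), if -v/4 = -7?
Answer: 5616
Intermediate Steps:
v = 28 (v = -4*(-7) = 28)
Y(b) = 1
47*(5 + Y(v)) - (-10619 + 5285) = 47*(5 + 1) - (-10619 + 5285) = 47*6 - 1*(-5334) = 282 + 5334 = 5616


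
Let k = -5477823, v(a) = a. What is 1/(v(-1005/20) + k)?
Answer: -4/21911493 ≈ -1.8255e-7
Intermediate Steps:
1/(v(-1005/20) + k) = 1/(-1005/20 - 5477823) = 1/(-1005*1/20 - 5477823) = 1/(-201/4 - 5477823) = 1/(-21911493/4) = -4/21911493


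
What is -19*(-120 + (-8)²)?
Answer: 1064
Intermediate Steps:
-19*(-120 + (-8)²) = -19*(-120 + 64) = -19*(-56) = 1064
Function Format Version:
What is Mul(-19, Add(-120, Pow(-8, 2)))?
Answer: 1064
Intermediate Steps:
Mul(-19, Add(-120, Pow(-8, 2))) = Mul(-19, Add(-120, 64)) = Mul(-19, -56) = 1064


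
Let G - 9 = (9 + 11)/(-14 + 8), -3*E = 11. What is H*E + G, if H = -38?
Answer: 145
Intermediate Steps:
E = -11/3 (E = -1/3*11 = -11/3 ≈ -3.6667)
G = 17/3 (G = 9 + (9 + 11)/(-14 + 8) = 9 + 20/(-6) = 9 + 20*(-1/6) = 9 - 10/3 = 17/3 ≈ 5.6667)
H*E + G = -38*(-11/3) + 17/3 = 418/3 + 17/3 = 145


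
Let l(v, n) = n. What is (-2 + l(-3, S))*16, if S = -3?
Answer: -80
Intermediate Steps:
(-2 + l(-3, S))*16 = (-2 - 3)*16 = -5*16 = -80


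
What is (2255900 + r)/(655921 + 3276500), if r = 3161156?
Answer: 5417056/3932421 ≈ 1.3775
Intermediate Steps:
(2255900 + r)/(655921 + 3276500) = (2255900 + 3161156)/(655921 + 3276500) = 5417056/3932421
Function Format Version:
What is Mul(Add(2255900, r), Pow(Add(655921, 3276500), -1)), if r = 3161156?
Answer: Rational(5417056, 3932421) ≈ 1.3775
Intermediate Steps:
Mul(Add(2255900, r), Pow(Add(655921, 3276500), -1)) = Mul(Add(2255900, 3161156), Pow(Add(655921, 3276500), -1)) = Mul(5417056, Pow(3932421, -1)) = Mul(5417056, Rational(1, 3932421)) = Rational(5417056, 3932421)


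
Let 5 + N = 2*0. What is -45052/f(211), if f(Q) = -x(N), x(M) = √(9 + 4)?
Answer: 45052*√13/13 ≈ 12495.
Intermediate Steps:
N = -5 (N = -5 + 2*0 = -5 + 0 = -5)
x(M) = √13
f(Q) = -√13
-45052/f(211) = -45052*(-√13/13) = -(-45052)*√13/13 = 45052*√13/13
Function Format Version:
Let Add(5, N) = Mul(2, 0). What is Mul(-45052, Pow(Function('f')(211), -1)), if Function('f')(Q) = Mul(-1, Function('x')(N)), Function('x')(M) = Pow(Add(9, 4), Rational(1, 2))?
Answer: Mul(Rational(45052, 13), Pow(13, Rational(1, 2))) ≈ 12495.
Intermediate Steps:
N = -5 (N = Add(-5, Mul(2, 0)) = Add(-5, 0) = -5)
Function('x')(M) = Pow(13, Rational(1, 2))
Function('f')(Q) = Mul(-1, Pow(13, Rational(1, 2)))
Mul(-45052, Pow(Function('f')(211), -1)) = Mul(-45052, Pow(Mul(-1, Pow(13, Rational(1, 2))), -1)) = Mul(-45052, Mul(Rational(-1, 13), Pow(13, Rational(1, 2)))) = Mul(Rational(45052, 13), Pow(13, Rational(1, 2)))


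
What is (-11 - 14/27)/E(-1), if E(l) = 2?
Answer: -311/54 ≈ -5.7593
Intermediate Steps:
(-11 - 14/27)/E(-1) = (-11 - 14/27)/2 = (-11 - 14*1/27)*(1/2) = (-11 - 14/27)*(1/2) = -311/27*1/2 = -311/54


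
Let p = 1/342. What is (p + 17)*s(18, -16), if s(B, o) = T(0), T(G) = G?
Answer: 0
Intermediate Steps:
s(B, o) = 0
p = 1/342 ≈ 0.0029240
(p + 17)*s(18, -16) = (1/342 + 17)*0 = (5815/342)*0 = 0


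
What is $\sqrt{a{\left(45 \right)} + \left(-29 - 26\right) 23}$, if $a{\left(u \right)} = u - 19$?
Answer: $i \sqrt{1239} \approx 35.199 i$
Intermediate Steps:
$a{\left(u \right)} = -19 + u$
$\sqrt{a{\left(45 \right)} + \left(-29 - 26\right) 23} = \sqrt{\left(-19 + 45\right) + \left(-29 - 26\right) 23} = \sqrt{26 - 1265} = \sqrt{-1239} = i \sqrt{1239}$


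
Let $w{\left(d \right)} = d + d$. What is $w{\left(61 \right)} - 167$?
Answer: $-45$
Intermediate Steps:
$w{\left(d \right)} = 2 d$
$w{\left(61 \right)} - 167 = 2 \cdot 61 - 167 = 122 - 167 = -45$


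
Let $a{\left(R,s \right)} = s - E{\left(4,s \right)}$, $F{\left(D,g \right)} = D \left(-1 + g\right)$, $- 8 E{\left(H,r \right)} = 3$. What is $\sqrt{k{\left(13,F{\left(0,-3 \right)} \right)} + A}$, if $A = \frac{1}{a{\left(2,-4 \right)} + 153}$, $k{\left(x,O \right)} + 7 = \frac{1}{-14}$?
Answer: $\frac{i \sqrt{1977368890}}{16730} \approx 2.658 i$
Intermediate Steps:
$E{\left(H,r \right)} = - \frac{3}{8}$ ($E{\left(H,r \right)} = \left(- \frac{1}{8}\right) 3 = - \frac{3}{8}$)
$k{\left(x,O \right)} = - \frac{99}{14}$ ($k{\left(x,O \right)} = -7 + \frac{1}{-14} = -7 - \frac{1}{14} = - \frac{99}{14}$)
$a{\left(R,s \right)} = \frac{3}{8} + s$ ($a{\left(R,s \right)} = s - - \frac{3}{8} = s + \frac{3}{8} = \frac{3}{8} + s$)
$A = \frac{8}{1195}$ ($A = \frac{1}{\left(\frac{3}{8} - 4\right) + 153} = \frac{1}{- \frac{29}{8} + 153} = \frac{1}{\frac{1195}{8}} = \frac{8}{1195} \approx 0.0066946$)
$\sqrt{k{\left(13,F{\left(0,-3 \right)} \right)} + A} = \sqrt{- \frac{99}{14} + \frac{8}{1195}} = \sqrt{- \frac{118193}{16730}} = \frac{i \sqrt{1977368890}}{16730}$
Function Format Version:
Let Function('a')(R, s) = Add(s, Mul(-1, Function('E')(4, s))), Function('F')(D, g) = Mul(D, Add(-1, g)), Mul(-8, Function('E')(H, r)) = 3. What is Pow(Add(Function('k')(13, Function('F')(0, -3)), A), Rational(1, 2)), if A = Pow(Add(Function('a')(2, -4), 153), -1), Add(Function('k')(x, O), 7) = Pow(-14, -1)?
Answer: Mul(Rational(1, 16730), I, Pow(1977368890, Rational(1, 2))) ≈ Mul(2.6580, I)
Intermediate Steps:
Function('E')(H, r) = Rational(-3, 8) (Function('E')(H, r) = Mul(Rational(-1, 8), 3) = Rational(-3, 8))
Function('k')(x, O) = Rational(-99, 14) (Function('k')(x, O) = Add(-7, Pow(-14, -1)) = Add(-7, Rational(-1, 14)) = Rational(-99, 14))
Function('a')(R, s) = Add(Rational(3, 8), s) (Function('a')(R, s) = Add(s, Mul(-1, Rational(-3, 8))) = Add(s, Rational(3, 8)) = Add(Rational(3, 8), s))
A = Rational(8, 1195) (A = Pow(Add(Add(Rational(3, 8), -4), 153), -1) = Pow(Add(Rational(-29, 8), 153), -1) = Pow(Rational(1195, 8), -1) = Rational(8, 1195) ≈ 0.0066946)
Pow(Add(Function('k')(13, Function('F')(0, -3)), A), Rational(1, 2)) = Pow(Add(Rational(-99, 14), Rational(8, 1195)), Rational(1, 2)) = Pow(Rational(-118193, 16730), Rational(1, 2)) = Mul(Rational(1, 16730), I, Pow(1977368890, Rational(1, 2)))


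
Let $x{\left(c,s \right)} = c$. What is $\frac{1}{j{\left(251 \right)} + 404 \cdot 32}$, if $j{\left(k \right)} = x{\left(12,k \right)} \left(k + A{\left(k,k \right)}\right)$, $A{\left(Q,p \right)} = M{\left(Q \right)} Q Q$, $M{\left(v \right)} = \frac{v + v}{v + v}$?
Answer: $\frac{1}{771952} \approx 1.2954 \cdot 10^{-6}$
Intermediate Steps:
$M{\left(v \right)} = 1$ ($M{\left(v \right)} = \frac{2 v}{2 v} = 2 v \frac{1}{2 v} = 1$)
$A{\left(Q,p \right)} = Q^{2}$ ($A{\left(Q,p \right)} = 1 Q Q = Q Q = Q^{2}$)
$j{\left(k \right)} = 12 k + 12 k^{2}$ ($j{\left(k \right)} = 12 \left(k + k^{2}\right) = 12 k + 12 k^{2}$)
$\frac{1}{j{\left(251 \right)} + 404 \cdot 32} = \frac{1}{12 \cdot 251 \left(1 + 251\right) + 404 \cdot 32} = \frac{1}{12 \cdot 251 \cdot 252 + 12928} = \frac{1}{759024 + 12928} = \frac{1}{771952}$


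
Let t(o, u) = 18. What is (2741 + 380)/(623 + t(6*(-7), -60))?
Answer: 3121/641 ≈ 4.8690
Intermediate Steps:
(2741 + 380)/(623 + t(6*(-7), -60)) = (2741 + 380)/(623 + 18) = 3121/641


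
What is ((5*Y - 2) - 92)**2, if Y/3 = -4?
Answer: 23716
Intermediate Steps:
Y = -12 (Y = 3*(-4) = -12)
((5*Y - 2) - 92)**2 = ((5*(-12) - 2) - 92)**2 = ((-60 - 2) - 92)**2 = (-62 - 92)**2 = (-154)**2 = 23716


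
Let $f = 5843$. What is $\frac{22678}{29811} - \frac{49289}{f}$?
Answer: $- \frac{1336846825}{174185673} \approx -7.6748$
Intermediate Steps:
$\frac{22678}{29811} - \frac{49289}{f} = \frac{22678}{29811} - \frac{49289}{5843} = - \frac{1336846825}{174185673}$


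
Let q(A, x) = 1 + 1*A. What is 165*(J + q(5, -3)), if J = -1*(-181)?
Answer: 30855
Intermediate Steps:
J = 181
q(A, x) = 1 + A
165*(J + q(5, -3)) = 165*(181 + (1 + 5)) = 165*(181 + 6) = 165*187 = 30855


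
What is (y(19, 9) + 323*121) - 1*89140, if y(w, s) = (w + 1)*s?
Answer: -49877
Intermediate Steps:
y(w, s) = s*(1 + w) (y(w, s) = (1 + w)*s = s*(1 + w))
(y(19, 9) + 323*121) - 1*89140 = (9*(1 + 19) + 323*121) - 1*89140 = (9*20 + 39083) - 89140 = (180 + 39083) - 89140 = 39263 - 89140 = -49877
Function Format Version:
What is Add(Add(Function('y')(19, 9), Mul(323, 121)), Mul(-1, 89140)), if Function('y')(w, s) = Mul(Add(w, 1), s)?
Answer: -49877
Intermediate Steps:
Function('y')(w, s) = Mul(s, Add(1, w)) (Function('y')(w, s) = Mul(Add(1, w), s) = Mul(s, Add(1, w)))
Add(Add(Function('y')(19, 9), Mul(323, 121)), Mul(-1, 89140)) = Add(Add(Mul(9, Add(1, 19)), Mul(323, 121)), Mul(-1, 89140)) = Add(Add(Mul(9, 20), 39083), -89140) = Add(Add(180, 39083), -89140) = Add(39263, -89140) = -49877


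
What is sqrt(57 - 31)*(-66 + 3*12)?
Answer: -30*sqrt(26) ≈ -152.97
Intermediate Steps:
sqrt(57 - 31)*(-66 + 3*12) = sqrt(26)*(-66 + 36) = sqrt(26)*(-30) = -30*sqrt(26)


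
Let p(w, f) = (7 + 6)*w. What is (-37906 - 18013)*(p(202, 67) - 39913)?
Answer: 2085051753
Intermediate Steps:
p(w, f) = 13*w
(-37906 - 18013)*(p(202, 67) - 39913) = (-37906 - 18013)*(13*202 - 39913) = -55919*(2626 - 39913) = -55919*(-37287) = 2085051753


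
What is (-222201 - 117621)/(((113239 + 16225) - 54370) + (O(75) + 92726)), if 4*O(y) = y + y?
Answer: -226548/111905 ≈ -2.0245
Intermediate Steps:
O(y) = y/2 (O(y) = (y + y)/4 = (2*y)/4 = y/2)
(-222201 - 117621)/(((113239 + 16225) - 54370) + (O(75) + 92726)) = (-222201 - 117621)/(((113239 + 16225) - 54370) + ((½)*75 + 92726)) = -339822/((129464 - 54370) + (75/2 + 92726)) = -339822/(75094 + 185527/2) = -339822/335715/2 = -339822*2/335715 = -226548/111905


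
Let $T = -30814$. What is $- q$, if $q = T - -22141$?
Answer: $8673$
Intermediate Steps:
$q = -8673$ ($q = -30814 - -22141 = -30814 + 22141 = -8673$)
$- q = \left(-1\right) \left(-8673\right) = 8673$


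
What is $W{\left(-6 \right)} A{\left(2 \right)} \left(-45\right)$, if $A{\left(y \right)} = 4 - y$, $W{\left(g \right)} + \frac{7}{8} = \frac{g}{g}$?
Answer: $- \frac{45}{4} \approx -11.25$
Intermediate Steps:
$W{\left(g \right)} = \frac{1}{8}$ ($W{\left(g \right)} = - \frac{7}{8} + \frac{g}{g} = - \frac{7}{8} + 1 = \frac{1}{8}$)
$W{\left(-6 \right)} A{\left(2 \right)} \left(-45\right) = \frac{4 - 2}{8} \left(-45\right) = \frac{1}{8} \cdot 2 \left(-45\right) = \frac{1}{4} \left(-45\right) = - \frac{45}{4}$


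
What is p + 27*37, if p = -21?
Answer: 978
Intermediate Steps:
p + 27*37 = -21 + 27*37 = -21 + 999 = 978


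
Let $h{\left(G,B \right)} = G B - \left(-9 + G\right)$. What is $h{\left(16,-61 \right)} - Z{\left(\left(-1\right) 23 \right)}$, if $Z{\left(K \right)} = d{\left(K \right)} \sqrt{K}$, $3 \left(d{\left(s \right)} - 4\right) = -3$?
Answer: $-983 - 3 i \sqrt{23} \approx -983.0 - 14.387 i$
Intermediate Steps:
$d{\left(s \right)} = 3$ ($d{\left(s \right)} = 4 + \frac{1}{3} \left(-3\right) = 4 - 1 = 3$)
$h{\left(G,B \right)} = 9 - G + B G$ ($h{\left(G,B \right)} = B G - \left(-9 + G\right) = 9 - G + B G$)
$Z{\left(K \right)} = 3 \sqrt{K}$
$h{\left(16,-61 \right)} - Z{\left(\left(-1\right) 23 \right)} = \left(9 - 16 - 976\right) - 3 \sqrt{\left(-1\right) 23} = \left(9 - 16 - 976\right) - 3 \sqrt{-23} = -983 - 3 i \sqrt{23}$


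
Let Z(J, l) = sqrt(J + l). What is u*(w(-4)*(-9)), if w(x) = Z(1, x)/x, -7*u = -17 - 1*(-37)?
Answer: -45*I*sqrt(3)/7 ≈ -11.135*I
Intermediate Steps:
u = -20/7 (u = -(-17 - 1*(-37))/7 = -(-17 + 37)/7 = -1/7*20 = -20/7 ≈ -2.8571)
w(x) = sqrt(1 + x)/x
u*(w(-4)*(-9)) = -20*sqrt(1 - 4)/(-4)*(-9)/7 = -20*(-I*sqrt(3)/4)*(-9)/7 = -45*I*sqrt(3)/7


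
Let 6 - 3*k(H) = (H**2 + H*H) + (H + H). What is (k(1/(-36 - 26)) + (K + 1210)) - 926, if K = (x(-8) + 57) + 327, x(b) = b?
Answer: 3817153/5766 ≈ 662.01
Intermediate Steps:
k(H) = 2 - 2*H/3 - 2*H**2/3 (k(H) = 2 - ((H**2 + H*H) + (H + H))/3 = 2 - ((H**2 + H**2) + 2*H)/3 = 2 - (2*H**2 + 2*H)/3 = 2 - (2*H + 2*H**2)/3 = 2 + (-2*H/3 - 2*H**2/3) = 2 - 2*H/3 - 2*H**2/3)
K = 376 (K = (-8 + 57) + 327 = 49 + 327 = 376)
(k(1/(-36 - 26)) + (K + 1210)) - 926 = ((2 - 2/(3*(-36 - 26)) - 2/(3*(-36 - 26)**2)) + (376 + 1210)) - 926 = ((2 - 2/3/(-62) - 2*(1/(-62))**2/3) + 1586) - 926 = ((2 - 2/3*(-1/62) - 2*(-1/62)**2/3) + 1586) - 926 = ((2 + 1/93 - 2/3*1/3844) + 1586) - 926 = ((2 + 1/93 - 1/5766) + 1586) - 926 = (11593/5766 + 1586) - 926 = 9156469/5766 - 926 = 3817153/5766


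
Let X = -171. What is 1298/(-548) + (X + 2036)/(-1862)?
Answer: -429862/127547 ≈ -3.3702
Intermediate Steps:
1298/(-548) + (X + 2036)/(-1862) = 1298/(-548) + (-171 + 2036)/(-1862) = 1298*(-1/548) + 1865*(-1/1862) = -649/274 - 1865/1862 = -429862/127547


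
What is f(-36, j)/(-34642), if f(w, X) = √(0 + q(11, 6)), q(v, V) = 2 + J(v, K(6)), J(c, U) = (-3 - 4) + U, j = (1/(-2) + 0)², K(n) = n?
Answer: -1/34642 ≈ -2.8867e-5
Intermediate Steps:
j = ¼ (j = (1*(-½) + 0)² = (-½ + 0)² = (-½)² = ¼ ≈ 0.25000)
J(c, U) = -7 + U
q(v, V) = 1 (q(v, V) = 2 + (-7 + 6) = 2 - 1 = 1)
f(w, X) = 1 (f(w, X) = √(0 + 1) = √1 = 1)
f(-36, j)/(-34642) = 1/(-34642) = 1*(-1/34642) = -1/34642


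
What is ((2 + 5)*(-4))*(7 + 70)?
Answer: -2156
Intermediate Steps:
((2 + 5)*(-4))*(7 + 70) = (7*(-4))*77 = -28*77 = -2156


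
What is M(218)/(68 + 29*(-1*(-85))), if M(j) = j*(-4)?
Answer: -872/2533 ≈ -0.34426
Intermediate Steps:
M(j) = -4*j
M(218)/(68 + 29*(-1*(-85))) = (-4*218)/(68 + 29*(-1*(-85))) = -872/(68 + 29*85) = -872/(68 + 2465) = -872/2533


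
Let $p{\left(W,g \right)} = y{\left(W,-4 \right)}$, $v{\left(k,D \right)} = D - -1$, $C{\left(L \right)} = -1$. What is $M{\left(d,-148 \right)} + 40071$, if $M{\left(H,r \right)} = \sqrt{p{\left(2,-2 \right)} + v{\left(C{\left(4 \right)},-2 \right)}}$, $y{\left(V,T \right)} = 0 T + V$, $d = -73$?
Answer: $40072$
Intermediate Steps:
$y{\left(V,T \right)} = V$ ($y{\left(V,T \right)} = 0 + V = V$)
$v{\left(k,D \right)} = 1 + D$ ($v{\left(k,D \right)} = D + 1 = 1 + D$)
$p{\left(W,g \right)} = W$
$M{\left(H,r \right)} = 1$ ($M{\left(H,r \right)} = \sqrt{2 + \left(1 - 2\right)} = \sqrt{2 - 1} = \sqrt{1} = 1$)
$M{\left(d,-148 \right)} + 40071 = 1 + 40071 = 40072$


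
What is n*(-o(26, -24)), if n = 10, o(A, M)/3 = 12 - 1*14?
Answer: 60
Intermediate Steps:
o(A, M) = -6 (o(A, M) = 3*(12 - 1*14) = 3*(12 - 14) = 3*(-2) = -6)
n*(-o(26, -24)) = 10*(-1*(-6)) = 10*6 = 60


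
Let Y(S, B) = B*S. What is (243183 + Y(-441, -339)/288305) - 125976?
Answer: 33791513634/288305 ≈ 1.1721e+5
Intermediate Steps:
(243183 + Y(-441, -339)/288305) - 125976 = (243183 - 339*(-441)/288305) - 125976 = (243183 + 149499*(1/288305)) - 125976 = (243183 + 149499/288305) - 125976 = 70111024314/288305 - 125976 = 33791513634/288305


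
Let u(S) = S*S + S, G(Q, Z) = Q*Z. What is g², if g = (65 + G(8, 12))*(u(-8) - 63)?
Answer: 1270129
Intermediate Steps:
u(S) = S + S² (u(S) = S² + S = S + S²)
g = -1127 (g = (65 + 8*12)*(-8*(1 - 8) - 63) = (65 + 96)*(-8*(-7) - 63) = 161*(56 - 63) = 161*(-7) = -1127)
g² = (-1127)² = 1270129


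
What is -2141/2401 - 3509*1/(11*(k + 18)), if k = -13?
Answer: -776624/12005 ≈ -64.692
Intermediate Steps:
-2141/2401 - 3509*1/(11*(k + 18)) = -2141/2401 - 3509*1/(11*(-13 + 18)) = -2141*1/2401 - 3509/(11*5) = -2141/2401 - 3509/55 = -2141/2401 - 3509*1/55 = -2141/2401 - 319/5 = -776624/12005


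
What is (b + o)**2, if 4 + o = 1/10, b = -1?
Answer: 2401/100 ≈ 24.010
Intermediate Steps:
o = -39/10 (o = -4 + 1/10 = -39/10 ≈ -3.9000)
(b + o)**2 = (-1 - 39/10)**2 = (-49/10)**2 = 2401/100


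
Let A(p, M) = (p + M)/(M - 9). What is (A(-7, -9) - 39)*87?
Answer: -9947/3 ≈ -3315.7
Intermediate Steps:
A(p, M) = (M + p)/(-9 + M)
(A(-7, -9) - 39)*87 = ((-9 - 7)/(-9 - 9) - 39)*87 = (-16/(-18) - 39)*87 = (-1/18*(-16) - 39)*87 = (8/9 - 39)*87 = -343/9*87 = -9947/3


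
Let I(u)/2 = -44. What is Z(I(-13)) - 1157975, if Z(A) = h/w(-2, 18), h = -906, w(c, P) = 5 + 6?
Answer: -12738631/11 ≈ -1.1581e+6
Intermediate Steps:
w(c, P) = 11
I(u) = -88 (I(u) = 2*(-44) = -88)
Z(A) = -906/11
Z(I(-13)) - 1157975 = -906/11 - 1157975 = -12738631/11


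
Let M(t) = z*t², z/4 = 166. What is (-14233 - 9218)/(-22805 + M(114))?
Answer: -23451/8606539 ≈ -0.0027248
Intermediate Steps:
z = 664 (z = 4*166 = 664)
M(t) = 664*t²
(-14233 - 9218)/(-22805 + M(114)) = (-14233 - 9218)/(-22805 + 664*114²) = -23451/(-22805 + 664*12996) = -23451/(-22805 + 8629344) = -23451/8606539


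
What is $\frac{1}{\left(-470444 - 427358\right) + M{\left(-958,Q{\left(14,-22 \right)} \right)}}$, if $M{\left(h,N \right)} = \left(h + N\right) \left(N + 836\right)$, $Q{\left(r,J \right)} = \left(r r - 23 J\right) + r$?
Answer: $- \frac{1}{1273386} \approx -7.8531 \cdot 10^{-7}$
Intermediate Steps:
$Q{\left(r,J \right)} = r + r^{2} - 23 J$ ($Q{\left(r,J \right)} = \left(r^{2} - 23 J\right) + r = r + r^{2} - 23 J$)
$M{\left(h,N \right)} = \left(836 + N\right) \left(N + h\right)$ ($M{\left(h,N \right)} = \left(N + h\right) \left(836 + N\right) = \left(836 + N\right) \left(N + h\right)$)
$\frac{1}{\left(-470444 - 427358\right) + M{\left(-958,Q{\left(14,-22 \right)} \right)}} = \frac{1}{\left(-470444 - 427358\right) + \left(\left(14 + 14^{2} - -506\right)^{2} + 836 \left(14 + 14^{2} - -506\right) + 836 \left(-958\right) + \left(14 + 14^{2} - -506\right) \left(-958\right)\right)} = \frac{1}{-897802 + \left(\left(14 + 196 + 506\right)^{2} + 836 \left(14 + 196 + 506\right) - 800888 + \left(14 + 196 + 506\right) \left(-958\right)\right)} = \frac{1}{-897802 + \left(716^{2} + 836 \cdot 716 - 800888 + 716 \left(-958\right)\right)} = \frac{1}{-897802 + \left(512656 + 598576 - 800888 - 685928\right)} = \frac{1}{-897802 - 375584} = \frac{1}{-1273386} = - \frac{1}{1273386}$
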